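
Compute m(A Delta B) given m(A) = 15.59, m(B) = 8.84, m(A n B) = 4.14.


m(A Delta B) = m(A) + m(B) - 2*m(A n B)
= 15.59 + 8.84 - 2*4.14
= 15.59 + 8.84 - 8.28
= 16.15


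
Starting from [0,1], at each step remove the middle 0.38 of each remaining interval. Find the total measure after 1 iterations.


Step 1: At each step, fraction remaining = 1 - 0.38 = 0.62
Step 2: After 1 steps, measure = (0.62)^1
Step 3: Computing the power step by step:
  After step 1: 0.62
Result = 0.62


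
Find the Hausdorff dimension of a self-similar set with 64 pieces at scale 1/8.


For a self-similar set with N copies scaled by 1/r:
dim_H = log(N)/log(r) = log(64)/log(8)
= 4.158883/2.079442
= 2


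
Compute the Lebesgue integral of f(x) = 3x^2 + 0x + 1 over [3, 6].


The Lebesgue integral of a Riemann-integrable function agrees with the Riemann integral.
Antiderivative F(x) = (3/3)x^3 + (0/2)x^2 + 1x
F(6) = (3/3)*6^3 + (0/2)*6^2 + 1*6
     = (3/3)*216 + (0/2)*36 + 1*6
     = 216 + 0.0 + 6
     = 222
F(3) = 30
Integral = F(6) - F(3) = 222 - 30 = 192


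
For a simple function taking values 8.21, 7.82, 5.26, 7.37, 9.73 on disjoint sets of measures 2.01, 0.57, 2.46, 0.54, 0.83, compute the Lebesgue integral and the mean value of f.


Step 1: Integral = sum(value_i * measure_i)
= 8.21*2.01 + 7.82*0.57 + 5.26*2.46 + 7.37*0.54 + 9.73*0.83
= 16.5021 + 4.4574 + 12.9396 + 3.9798 + 8.0759
= 45.9548
Step 2: Total measure of domain = 2.01 + 0.57 + 2.46 + 0.54 + 0.83 = 6.41
Step 3: Average value = 45.9548 / 6.41 = 7.169236


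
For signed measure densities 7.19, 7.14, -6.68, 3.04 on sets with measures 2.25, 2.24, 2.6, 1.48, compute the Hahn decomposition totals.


Step 1: Compute signed measure on each set:
  Set 1: 7.19 * 2.25 = 16.1775
  Set 2: 7.14 * 2.24 = 15.9936
  Set 3: -6.68 * 2.6 = -17.368
  Set 4: 3.04 * 1.48 = 4.4992
Step 2: Total signed measure = (16.1775) + (15.9936) + (-17.368) + (4.4992)
     = 19.3023
Step 3: Positive part mu+(X) = sum of positive contributions = 36.6703
Step 4: Negative part mu-(X) = |sum of negative contributions| = 17.368


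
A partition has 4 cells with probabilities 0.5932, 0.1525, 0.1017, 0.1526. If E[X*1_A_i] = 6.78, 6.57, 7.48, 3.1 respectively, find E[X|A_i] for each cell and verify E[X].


For each cell A_i: E[X|A_i] = E[X*1_A_i] / P(A_i)
Step 1: E[X|A_1] = 6.78 / 0.5932 = 11.429535
Step 2: E[X|A_2] = 6.57 / 0.1525 = 43.081967
Step 3: E[X|A_3] = 7.48 / 0.1017 = 73.549656
Step 4: E[X|A_4] = 3.1 / 0.1526 = 20.314548
Verification: E[X] = sum E[X*1_A_i] = 6.78 + 6.57 + 7.48 + 3.1 = 23.93


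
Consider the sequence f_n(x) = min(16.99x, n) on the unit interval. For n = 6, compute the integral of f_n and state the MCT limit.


f(x) = 16.99x on [0,1]; f_n(x) = min(16.99x, n). At n = 6:
Step 1: f(x) reaches 6 at x = 6/16.99 = 0.353149
Step 2: integral(f_6) = integral(16.99x, 0, 0.353149) + integral(6, 0.353149, 1)
       = 16.99*0.353149^2/2 + 6*(1 - 0.353149)
       = 1.059447 + 3.881107
       = 4.940553
Step 3: As n -> infinity, f_n increases to f, so by MCT integral(f_n) -> integral(f) = 16.99/2 = 8.495.
Convergence: integral(f_6) = 4.940553 -> 8.495 as n -> infinity


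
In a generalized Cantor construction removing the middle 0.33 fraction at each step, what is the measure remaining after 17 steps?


Step 1: At each step, fraction remaining = 1 - 0.33 = 0.67
Step 2: After 17 steps, measure = (0.67)^17
Result = 0.001105


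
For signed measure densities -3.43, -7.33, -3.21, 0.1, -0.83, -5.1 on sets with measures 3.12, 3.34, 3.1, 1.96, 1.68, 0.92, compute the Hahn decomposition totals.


Step 1: Compute signed measure on each set:
  Set 1: -3.43 * 3.12 = -10.7016
  Set 2: -7.33 * 3.34 = -24.4822
  Set 3: -3.21 * 3.1 = -9.951
  Set 4: 0.1 * 1.96 = 0.196
  Set 5: -0.83 * 1.68 = -1.3944
  Set 6: -5.1 * 0.92 = -4.692
Step 2: Total signed measure = (-10.7016) + (-24.4822) + (-9.951) + (0.196) + (-1.3944) + (-4.692)
     = -51.0252
Step 3: Positive part mu+(X) = sum of positive contributions = 0.196
Step 4: Negative part mu-(X) = |sum of negative contributions| = 51.2212


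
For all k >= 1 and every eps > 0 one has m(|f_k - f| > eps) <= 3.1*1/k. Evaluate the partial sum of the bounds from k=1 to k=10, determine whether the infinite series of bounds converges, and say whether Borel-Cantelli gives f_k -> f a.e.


Step 1: List the terms 3.1*1/k for k = 1 to 10:
  k=1: 3.1
  k=2: 1.55
  k=3: 1.033333
  k=4: 0.775
  k=5: 0.62
  k=6: 0.516667
  k=7: 0.442857
  k=8: 0.3875
  k=9: 0.344444
  k=10: 0.31
Step 2: Partial sum = 3.1 + 1.55 + 1.033333 + 0.775 + 0.62 + 0.516667 + 0.442857 + 0.3875 + 0.344444 + 0.31
     = 9.079802
Step 3: The full series sum_(k>=1) 3.1*1/k diverges (harmonic series, p = 1; a nonzero constant multiple of a divergent series diverges).
Step 4: The (first) Borel-Cantelli lemma requires a summable sequence of measures, so it does not apply here;
        from this bound alone no conclusion about a.e. convergence can be drawn (convergence in measure still
        gives an a.e.-convergent subsequence, but not a.e. convergence of the whole sequence).
Conclusion: series diverges; Borel-Cantelli is inconclusive about a.e. convergence of f_k.


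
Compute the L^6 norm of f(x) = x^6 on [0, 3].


Step 1: ||f||_6 = (integral_0^3 |x^6|^6 dx)^(1/6)
     = (integral_0^3 x^36 dx)^(1/6)
Step 2: integral_0^3 x^36 dx = [x^37/(37)] from 0 to 3 = 3^37/37
     = 450283905890997363/37 = 1.216984e+16
Step 3: ||f||_6 = (1.216984e+16)^(1/6) = 479.601777


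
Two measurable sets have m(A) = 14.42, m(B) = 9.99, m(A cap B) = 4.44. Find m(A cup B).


By inclusion-exclusion: m(A u B) = m(A) + m(B) - m(A n B)
= 14.42 + 9.99 - 4.44
= 19.97


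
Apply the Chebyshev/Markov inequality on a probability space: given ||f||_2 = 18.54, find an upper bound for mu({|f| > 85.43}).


Chebyshev/Markov inequality: mu(|f| > eps) <= (||f||_p / eps)^p
Step 1: ||f||_2 / eps = 18.54 / 85.43 = 0.21702
Step 2: Raise to power p = 2:
  (0.21702)^2 = 0.047098
Step 3: Therefore mu(|f| > 85.43) <= 0.047098


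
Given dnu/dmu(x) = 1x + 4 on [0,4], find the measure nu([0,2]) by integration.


nu(A) = integral_A (dnu/dmu) dmu = integral_0^2 (1x + 4) dx
Step 1: Antiderivative F(x) = (1/2)x^2 + 4x
Step 2: F(2) = (1/2)*2^2 + 4*2 = 2 + 8 = 10
Step 3: F(0) = (1/2)*0^2 + 4*0 = 0.0 + 0 = 0.0
Step 4: nu([0,2]) = F(2) - F(0) = 10 - 0.0 = 10


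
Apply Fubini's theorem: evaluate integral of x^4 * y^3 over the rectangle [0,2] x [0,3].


By Fubini's theorem, the double integral factors as a product of single integrals:
Step 1: integral_0^2 x^4 dx = [x^5/5] from 0 to 2
     = 2^5/5 = 6.4
Step 2: integral_0^3 y^3 dy = [y^4/4] from 0 to 3
     = 3^4/4 = 20.25
Step 3: Double integral = 6.4 * 20.25 = 129.6


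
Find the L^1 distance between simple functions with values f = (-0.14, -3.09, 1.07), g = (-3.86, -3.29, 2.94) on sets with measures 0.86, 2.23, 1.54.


Step 1: Compute differences f_i - g_i:
  -0.14 - -3.86 = 3.72
  -3.09 - -3.29 = 0.2
  1.07 - 2.94 = -1.87
Step 2: Compute |diff|^1 * measure for each set:
  |3.72|^1 * 0.86 = 3.72 * 0.86 = 3.1992
  |0.2|^1 * 2.23 = 0.2 * 2.23 = 0.446
  |-1.87|^1 * 1.54 = 1.87 * 1.54 = 2.8798
Step 3: Sum = 6.525
Step 4: ||f-g||_1 = (6.525)^(1/1) = 6.525


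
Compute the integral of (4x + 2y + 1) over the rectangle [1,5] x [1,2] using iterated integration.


By Fubini, integrate in x first, then y.
Step 1: Fix y, integrate over x in [1,5]:
  integral(4x + 2y + 1, x=1..5)
  = 4*(5^2 - 1^2)/2 + (2y + 1)*(5 - 1)
  = 48 + (2y + 1)*4
  = 48 + 8y + 4
  = 52 + 8y
Step 2: Integrate over y in [1,2]:
  integral(52 + 8y, y=1..2)
  = 52*1 + 8*(2^2 - 1^2)/2
  = 52 + 12
  = 64


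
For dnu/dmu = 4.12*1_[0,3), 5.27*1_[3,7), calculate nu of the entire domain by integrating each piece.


Integrate each piece of the Radon-Nikodym derivative:
Step 1: integral_0^3 4.12 dx = 4.12*(3-0) = 4.12*3 = 12.36
Step 2: integral_3^7 5.27 dx = 5.27*(7-3) = 5.27*4 = 21.08
Total: 12.36 + 21.08 = 33.44


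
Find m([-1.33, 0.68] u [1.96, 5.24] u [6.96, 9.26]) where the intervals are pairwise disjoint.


For pairwise disjoint intervals, m(union) = sum of lengths.
= (0.68 - -1.33) + (5.24 - 1.96) + (9.26 - 6.96)
= 2.01 + 3.28 + 2.3
= 7.59


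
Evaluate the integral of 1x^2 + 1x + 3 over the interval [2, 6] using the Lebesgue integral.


The Lebesgue integral of a Riemann-integrable function agrees with the Riemann integral.
Antiderivative F(x) = (1/3)x^3 + (1/2)x^2 + 3x
F(6) = (1/3)*6^3 + (1/2)*6^2 + 3*6
     = (1/3)*216 + (1/2)*36 + 3*6
     = 72 + 18 + 18
     = 108
F(2) = 10.666667
Integral = F(6) - F(2) = 108 - 10.666667 = 97.333333


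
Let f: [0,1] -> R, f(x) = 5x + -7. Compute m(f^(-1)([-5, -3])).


f^(-1)([-5, -3]) = {x : -5 <= 5x + -7 <= -3}
Solving: (-5 - -7)/5 <= x <= (-3 - -7)/5
= [0.4, 0.8]
Intersecting with [0,1]: [0.4, 0.8]
Measure = 0.8 - 0.4 = 0.4


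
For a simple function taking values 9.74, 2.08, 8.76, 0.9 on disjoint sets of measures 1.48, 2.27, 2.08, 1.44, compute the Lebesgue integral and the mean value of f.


Step 1: Integral = sum(value_i * measure_i)
= 9.74*1.48 + 2.08*2.27 + 8.76*2.08 + 0.9*1.44
= 14.4152 + 4.7216 + 18.2208 + 1.296
= 38.6536
Step 2: Total measure of domain = 1.48 + 2.27 + 2.08 + 1.44 = 7.27
Step 3: Average value = 38.6536 / 7.27 = 5.316864


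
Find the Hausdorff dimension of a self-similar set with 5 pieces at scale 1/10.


For a self-similar set with N copies scaled by 1/r:
dim_H = log(N)/log(r) = log(5)/log(10)
= 1.609438/2.302585
= 0.69897


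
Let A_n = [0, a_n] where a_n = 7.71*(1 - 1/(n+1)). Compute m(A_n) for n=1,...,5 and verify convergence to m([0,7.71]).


By continuity of measure from below: if A_n increases to A, then m(A_n) -> m(A).
Here A = [0, 7.71], so m(A) = 7.71
Step 1: a_1 = 7.71*(1 - 1/2) = 3.855, m(A_1) = 3.855
Step 2: a_2 = 7.71*(1 - 1/3) = 5.14, m(A_2) = 5.14
Step 3: a_3 = 7.71*(1 - 1/4) = 5.7825, m(A_3) = 5.7825
Step 4: a_4 = 7.71*(1 - 1/5) = 6.168, m(A_4) = 6.168
Step 5: a_5 = 7.71*(1 - 1/6) = 6.425, m(A_5) = 6.425
Limit: m(A_n) -> m([0,7.71]) = 7.71


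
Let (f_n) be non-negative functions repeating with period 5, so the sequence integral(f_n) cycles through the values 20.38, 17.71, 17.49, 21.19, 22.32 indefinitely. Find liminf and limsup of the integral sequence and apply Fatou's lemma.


The sequence (integral(f_n)) is periodic with period 5, repeating the values 20.38, 17.71, 17.49, 21.19, 22.32 indefinitely.
Step 1: For a periodic sequence, every tail (a_m, a_(m+1), ...) contains all 5 period values infinitely often.
Step 2: Hence inf of every tail = min of the period values = min(20.38, 17.71, 17.49, 21.19, 22.32) = 17.49.
        liminf_n integral(f_n) = sup over m of (inf of tail from m) = 17.49.
Step 3: Similarly sup of every tail = max of the period values = 22.32.
        limsup_n integral(f_n) = 22.32.
Step 4: Fatou's lemma: integral(liminf_n f_n) <= liminf_n integral(f_n) = 17.49.
        So the integral of the pointwise liminf is at most 17.49.


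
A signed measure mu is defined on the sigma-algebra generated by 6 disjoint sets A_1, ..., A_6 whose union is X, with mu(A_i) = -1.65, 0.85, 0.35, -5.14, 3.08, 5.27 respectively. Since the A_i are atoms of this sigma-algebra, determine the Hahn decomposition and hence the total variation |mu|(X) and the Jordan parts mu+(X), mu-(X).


Step 1: Every measurable set is a union of atoms (the cells / points), so a Hahn decomposition is
  obtained by grouping atoms by sign: P = union of atoms with mu > 0, N = union of the remaining atoms.
  Atoms in P (indices): 2, 3, 5, 6;  atoms in N (indices): 1, 4
  Positive values: 0.85, 0.35, 3.08, 5.27
  Negative values: -1.65, -5.14
Step 2: mu+(X) = mu(P) = sum of positive atom values = 9.55
Step 3: mu-(X) = -mu(N) = sum of |negative atom values| = 6.79
Step 4: |mu|(X) = mu+(X) + mu-(X) = 9.55 + 6.79 = 16.34


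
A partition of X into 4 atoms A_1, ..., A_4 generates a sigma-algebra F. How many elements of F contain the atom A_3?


Each element of F is a union of some subset S of the 4 atoms.
The element contains A_3 iff A_3 is in S.
So we count subsets S of {A_1,...,A_4} with A_3 in S: choose freely among the other 3 atoms.
Count = 2^(4-1) = 2^3 = 8.


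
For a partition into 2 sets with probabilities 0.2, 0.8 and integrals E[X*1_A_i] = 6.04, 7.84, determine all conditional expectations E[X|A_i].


For each cell A_i: E[X|A_i] = E[X*1_A_i] / P(A_i)
Step 1: E[X|A_1] = 6.04 / 0.2 = 30.2
Step 2: E[X|A_2] = 7.84 / 0.8 = 9.8
Verification: E[X] = sum E[X*1_A_i] = 6.04 + 7.84 = 13.88


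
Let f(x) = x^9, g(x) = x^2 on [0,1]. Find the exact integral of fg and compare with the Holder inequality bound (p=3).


Step 1: Exact integral of f*g = integral(x^11, 0, 1) = 1/12
     = 0.083333
Step 2: Holder bound with p=3, q=1.5:
  ||f||_p = (integral x^27 dx)^(1/3) = (1/28)^(1/3) = 0.329317
  ||g||_q = (integral x^3 dx)^(1/1.5) = (1/4)^(1/1.5) = 0.39685
Step 3: Holder bound = ||f||_p * ||g||_q = 0.329317 * 0.39685 = 0.130689
Verification: 0.083333 <= 0.130689 (Holder holds)


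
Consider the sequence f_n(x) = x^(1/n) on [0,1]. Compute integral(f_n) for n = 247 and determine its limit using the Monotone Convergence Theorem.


At n = 247: f_247(x) = x^(1/247).
Step 1: integral(x^(1/247), 0, 1) = [x^(1/247+1) / (1/247+1)] from 0 to 1
     = 1 / (1/247 + 1) = 1 / ((247+1)/247) = 247/(247+1)
     = 247/248 = 0.995968
Step 2: As n -> infinity, f_n(x) = x^(1/n) -> 1 for x in (0,1], and f_n is increasing in n.
By MCT, lim_n integral(f_n) = integral(lim_n f_n) = integral(1, 0, 1) = 1.
Step 3: Verify convergence: 247/248 = 0.995968 -> 1


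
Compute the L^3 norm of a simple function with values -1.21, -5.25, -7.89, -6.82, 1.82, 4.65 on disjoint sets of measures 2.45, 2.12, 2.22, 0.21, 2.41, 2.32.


Step 1: Compute |f_i|^3 for each value:
  |-1.21|^3 = 1.771561
  |-5.25|^3 = 144.703125
  |-7.89|^3 = 491.169069
  |-6.82|^3 = 317.214568
  |1.82|^3 = 6.028568
  |4.65|^3 = 100.544625
Step 2: Multiply by measures and sum:
  1.771561 * 2.45 = 4.340324
  144.703125 * 2.12 = 306.770625
  491.169069 * 2.22 = 1090.395333
  317.214568 * 0.21 = 66.615059
  6.028568 * 2.41 = 14.528849
  100.544625 * 2.32 = 233.26353
Sum = 4.340324 + 306.770625 + 1090.395333 + 66.615059 + 14.528849 + 233.26353 = 1715.913721
Step 3: Take the p-th root:
||f||_3 = (1715.913721)^(1/3) = 11.971957


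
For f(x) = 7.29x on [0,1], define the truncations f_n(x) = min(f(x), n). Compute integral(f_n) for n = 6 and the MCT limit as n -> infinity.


f(x) = 7.29x on [0,1]; f_n(x) = min(7.29x, n). At n = 6:
Step 1: f(x) reaches 6 at x = 6/7.29 = 0.823045
Step 2: integral(f_6) = integral(7.29x, 0, 0.823045) + integral(6, 0.823045, 1)
       = 7.29*0.823045^2/2 + 6*(1 - 0.823045)
       = 2.469136 + 1.061728
       = 3.530864
Step 3: As n -> infinity, f_n increases to f, so by MCT integral(f_n) -> integral(f) = 7.29/2 = 3.645.
Convergence: integral(f_6) = 3.530864 -> 3.645 as n -> infinity


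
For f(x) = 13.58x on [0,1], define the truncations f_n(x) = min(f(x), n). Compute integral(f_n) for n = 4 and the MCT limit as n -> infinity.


f(x) = 13.58x on [0,1]; f_n(x) = min(13.58x, n). At n = 4:
Step 1: f(x) reaches 4 at x = 4/13.58 = 0.294551
Step 2: integral(f_4) = integral(13.58x, 0, 0.294551) + integral(4, 0.294551, 1)
       = 13.58*0.294551^2/2 + 4*(1 - 0.294551)
       = 0.589102 + 2.821797
       = 3.410898
Step 3: As n -> infinity, f_n increases to f, so by MCT integral(f_n) -> integral(f) = 13.58/2 = 6.79.
Convergence: integral(f_4) = 3.410898 -> 6.79 as n -> infinity


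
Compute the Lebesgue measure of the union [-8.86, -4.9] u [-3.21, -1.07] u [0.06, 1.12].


For pairwise disjoint intervals, m(union) = sum of lengths.
= (-4.9 - -8.86) + (-1.07 - -3.21) + (1.12 - 0.06)
= 3.96 + 2.14 + 1.06
= 7.16


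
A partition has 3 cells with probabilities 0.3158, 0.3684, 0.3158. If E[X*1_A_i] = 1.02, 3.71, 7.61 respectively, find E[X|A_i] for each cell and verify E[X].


For each cell A_i: E[X|A_i] = E[X*1_A_i] / P(A_i)
Step 1: E[X|A_1] = 1.02 / 0.3158 = 3.229892
Step 2: E[X|A_2] = 3.71 / 0.3684 = 10.070575
Step 3: E[X|A_3] = 7.61 / 0.3158 = 24.09753
Verification: E[X] = sum E[X*1_A_i] = 1.02 + 3.71 + 7.61 = 12.34


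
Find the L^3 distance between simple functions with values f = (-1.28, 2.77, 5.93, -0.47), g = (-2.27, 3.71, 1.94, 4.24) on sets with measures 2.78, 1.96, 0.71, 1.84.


Step 1: Compute differences f_i - g_i:
  -1.28 - -2.27 = 0.99
  2.77 - 3.71 = -0.94
  5.93 - 1.94 = 3.99
  -0.47 - 4.24 = -4.71
Step 2: Compute |diff|^3 * measure for each set:
  |0.99|^3 * 2.78 = 0.970299 * 2.78 = 2.697431
  |-0.94|^3 * 1.96 = 0.830584 * 1.96 = 1.627945
  |3.99|^3 * 0.71 = 63.521199 * 0.71 = 45.100051
  |-4.71|^3 * 1.84 = 104.487111 * 1.84 = 192.256284
Step 3: Sum = 241.681711
Step 4: ||f-g||_3 = (241.681711)^(1/3) = 6.228946


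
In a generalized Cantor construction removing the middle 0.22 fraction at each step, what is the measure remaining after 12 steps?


Step 1: At each step, fraction remaining = 1 - 0.22 = 0.78
Step 2: After 12 steps, measure = (0.78)^12
Result = 0.050715


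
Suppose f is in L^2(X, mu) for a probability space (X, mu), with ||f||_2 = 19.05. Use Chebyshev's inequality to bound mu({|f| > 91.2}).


Chebyshev/Markov inequality: mu(|f| > eps) <= (||f||_p / eps)^p
Step 1: ||f||_2 / eps = 19.05 / 91.2 = 0.208882
Step 2: Raise to power p = 2:
  (0.208882)^2 = 0.043632
Step 3: Therefore mu(|f| > 91.2) <= 0.043632


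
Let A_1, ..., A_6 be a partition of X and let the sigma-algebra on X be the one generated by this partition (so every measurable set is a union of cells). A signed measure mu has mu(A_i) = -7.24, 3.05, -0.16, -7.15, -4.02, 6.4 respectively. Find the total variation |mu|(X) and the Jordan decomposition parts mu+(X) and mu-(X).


Step 1: Every measurable set is a union of atoms (the cells / points), so a Hahn decomposition is
  obtained by grouping atoms by sign: P = union of atoms with mu > 0, N = union of the remaining atoms.
  Atoms in P (indices): 2, 6;  atoms in N (indices): 1, 3, 4, 5
  Positive values: 3.05, 6.4
  Negative values: -7.24, -0.16, -7.15, -4.02
Step 2: mu+(X) = mu(P) = sum of positive atom values = 9.45
Step 3: mu-(X) = -mu(N) = sum of |negative atom values| = 18.57
Step 4: |mu|(X) = mu+(X) + mu-(X) = 9.45 + 18.57 = 28.02


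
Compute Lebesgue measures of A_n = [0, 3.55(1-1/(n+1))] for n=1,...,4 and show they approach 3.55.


By continuity of measure from below: if A_n increases to A, then m(A_n) -> m(A).
Here A = [0, 3.55], so m(A) = 3.55
Step 1: a_1 = 3.55*(1 - 1/2) = 1.775, m(A_1) = 1.775
Step 2: a_2 = 3.55*(1 - 1/3) = 2.3667, m(A_2) = 2.3667
Step 3: a_3 = 3.55*(1 - 1/4) = 2.6625, m(A_3) = 2.6625
Step 4: a_4 = 3.55*(1 - 1/5) = 2.84, m(A_4) = 2.84
Limit: m(A_n) -> m([0,3.55]) = 3.55


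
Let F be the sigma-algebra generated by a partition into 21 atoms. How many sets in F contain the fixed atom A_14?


Each element of F is a union of some subset S of the 21 atoms.
The element contains A_14 iff A_14 is in S.
So we count subsets S of {A_1,...,A_21} with A_14 in S: choose freely among the other 20 atoms.
Count = 2^(21-1) = 2^20 = 1048576.


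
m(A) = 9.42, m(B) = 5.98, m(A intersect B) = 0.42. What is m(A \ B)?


m(A \ B) = m(A) - m(A n B)
= 9.42 - 0.42
= 9


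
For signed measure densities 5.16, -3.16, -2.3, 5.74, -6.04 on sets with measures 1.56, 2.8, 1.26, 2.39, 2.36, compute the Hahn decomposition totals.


Step 1: Compute signed measure on each set:
  Set 1: 5.16 * 1.56 = 8.0496
  Set 2: -3.16 * 2.8 = -8.848
  Set 3: -2.3 * 1.26 = -2.898
  Set 4: 5.74 * 2.39 = 13.7186
  Set 5: -6.04 * 2.36 = -14.2544
Step 2: Total signed measure = (8.0496) + (-8.848) + (-2.898) + (13.7186) + (-14.2544)
     = -4.2322
Step 3: Positive part mu+(X) = sum of positive contributions = 21.7682
Step 4: Negative part mu-(X) = |sum of negative contributions| = 26.0004


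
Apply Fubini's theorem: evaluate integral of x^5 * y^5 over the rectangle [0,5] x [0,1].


By Fubini's theorem, the double integral factors as a product of single integrals:
Step 1: integral_0^5 x^5 dx = [x^6/6] from 0 to 5
     = 5^6/6 = 2604.166667
Step 2: integral_0^1 y^5 dy = [y^6/6] from 0 to 1
     = 1^6/6 = 0.166667
Step 3: Double integral = 2604.166667 * 0.166667 = 434.027778


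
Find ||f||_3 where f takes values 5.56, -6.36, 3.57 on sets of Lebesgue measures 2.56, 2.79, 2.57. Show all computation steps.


Step 1: Compute |f_i|^3 for each value:
  |5.56|^3 = 171.879616
  |-6.36|^3 = 257.259456
  |3.57|^3 = 45.499293
Step 2: Multiply by measures and sum:
  171.879616 * 2.56 = 440.011817
  257.259456 * 2.79 = 717.753882
  45.499293 * 2.57 = 116.933183
Sum = 440.011817 + 717.753882 + 116.933183 = 1274.698882
Step 3: Take the p-th root:
||f||_3 = (1274.698882)^(1/3) = 10.842661


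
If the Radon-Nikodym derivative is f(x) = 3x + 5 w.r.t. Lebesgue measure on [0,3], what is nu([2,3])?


nu(A) = integral_A (dnu/dmu) dmu = integral_2^3 (3x + 5) dx
Step 1: Antiderivative F(x) = (3/2)x^2 + 5x
Step 2: F(3) = (3/2)*3^2 + 5*3 = 13.5 + 15 = 28.5
Step 3: F(2) = (3/2)*2^2 + 5*2 = 6 + 10 = 16
Step 4: nu([2,3]) = F(3) - F(2) = 28.5 - 16 = 12.5


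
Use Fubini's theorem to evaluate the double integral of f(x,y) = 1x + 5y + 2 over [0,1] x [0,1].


By Fubini, integrate in x first, then y.
Step 1: Fix y, integrate over x in [0,1]:
  integral(1x + 5y + 2, x=0..1)
  = 1*(1^2 - 0^2)/2 + (5y + 2)*(1 - 0)
  = 0.5 + (5y + 2)*1
  = 0.5 + 5y + 2
  = 2.5 + 5y
Step 2: Integrate over y in [0,1]:
  integral(2.5 + 5y, y=0..1)
  = 2.5*1 + 5*(1^2 - 0^2)/2
  = 2.5 + 2.5
  = 5


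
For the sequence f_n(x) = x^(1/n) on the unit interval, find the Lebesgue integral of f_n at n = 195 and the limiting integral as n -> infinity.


At n = 195: f_195(x) = x^(1/195).
Step 1: integral(x^(1/195), 0, 1) = [x^(1/195+1) / (1/195+1)] from 0 to 1
     = 1 / (1/195 + 1) = 1 / ((195+1)/195) = 195/(195+1)
     = 195/196 = 0.994898
Step 2: As n -> infinity, f_n(x) = x^(1/n) -> 1 for x in (0,1], and f_n is increasing in n.
By MCT, lim_n integral(f_n) = integral(lim_n f_n) = integral(1, 0, 1) = 1.
Step 3: Verify convergence: 195/196 = 0.994898 -> 1


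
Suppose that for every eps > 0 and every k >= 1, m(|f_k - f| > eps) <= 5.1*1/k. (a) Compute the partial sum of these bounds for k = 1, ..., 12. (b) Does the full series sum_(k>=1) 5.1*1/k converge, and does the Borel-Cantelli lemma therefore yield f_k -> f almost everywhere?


Step 1: List the terms 5.1*1/k for k = 1 to 12:
  k=1: 5.1
  k=2: 2.55
  k=3: 1.7
  k=4: 1.275
  k=5: 1.02
  k=6: 0.85
  k=7: 0.728571
  k=8: 0.6375
  k=9: 0.566667
  k=10: 0.51
  k=11: 0.463636
  k=12: 0.425
Step 2: Partial sum = 5.1 + 2.55 + 1.7 + 1.275 + 1.02 + 0.85 + 0.728571 + 0.6375 + 0.566667 + 0.51 + 0.463636 + 0.425
     = 15.826374
Step 3: The full series sum_(k>=1) 5.1*1/k diverges (harmonic series, p = 1; a nonzero constant multiple of a divergent series diverges).
Step 4: The (first) Borel-Cantelli lemma requires a summable sequence of measures, so it does not apply here;
        from this bound alone no conclusion about a.e. convergence can be drawn (convergence in measure still
        gives an a.e.-convergent subsequence, but not a.e. convergence of the whole sequence).
Conclusion: series diverges; Borel-Cantelli is inconclusive about a.e. convergence of f_k.


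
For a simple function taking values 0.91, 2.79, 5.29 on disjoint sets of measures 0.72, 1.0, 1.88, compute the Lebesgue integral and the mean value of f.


Step 1: Integral = sum(value_i * measure_i)
= 0.91*0.72 + 2.79*1.0 + 5.29*1.88
= 0.6552 + 2.79 + 9.9452
= 13.3904
Step 2: Total measure of domain = 0.72 + 1.0 + 1.88 = 3.6
Step 3: Average value = 13.3904 / 3.6 = 3.719556


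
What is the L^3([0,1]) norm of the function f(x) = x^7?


Step 1: ||f||_3 = (integral_0^1 |x^7|^3 dx)^(1/3)
     = (integral_0^1 x^21 dx)^(1/3)
Step 2: integral_0^1 x^21 dx = [x^22/(22)] from 0 to 1 = 1^22/22
     = 1/22 = 0.045455
Step 3: ||f||_3 = (0.045455)^(1/3) = 0.356883


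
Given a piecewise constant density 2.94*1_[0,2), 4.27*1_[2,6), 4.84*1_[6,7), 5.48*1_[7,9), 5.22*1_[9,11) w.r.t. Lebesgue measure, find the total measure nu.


Integrate each piece of the Radon-Nikodym derivative:
Step 1: integral_0^2 2.94 dx = 2.94*(2-0) = 2.94*2 = 5.88
Step 2: integral_2^6 4.27 dx = 4.27*(6-2) = 4.27*4 = 17.08
Step 3: integral_6^7 4.84 dx = 4.84*(7-6) = 4.84*1 = 4.84
Step 4: integral_7^9 5.48 dx = 5.48*(9-7) = 5.48*2 = 10.96
Step 5: integral_9^11 5.22 dx = 5.22*(11-9) = 5.22*2 = 10.44
Total: 5.88 + 17.08 + 4.84 + 10.96 + 10.44 = 49.2


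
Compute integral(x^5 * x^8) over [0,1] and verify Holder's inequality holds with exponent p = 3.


Step 1: Exact integral of f*g = integral(x^13, 0, 1) = 1/14
     = 0.071429
Step 2: Holder bound with p=3, q=1.5:
  ||f||_p = (integral x^15 dx)^(1/3) = (1/16)^(1/3) = 0.39685
  ||g||_q = (integral x^12 dx)^(1/1.5) = (1/13)^(1/1.5) = 0.180872
Step 3: Holder bound = ||f||_p * ||g||_q = 0.39685 * 0.180872 = 0.071779
Verification: 0.071429 <= 0.071779 (Holder holds)


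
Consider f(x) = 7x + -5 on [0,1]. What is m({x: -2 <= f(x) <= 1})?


f^(-1)([-2, 1]) = {x : -2 <= 7x + -5 <= 1}
Solving: (-2 - -5)/7 <= x <= (1 - -5)/7
= [0.428571, 0.857143]
Intersecting with [0,1]: [0.428571, 0.857143]
Measure = 0.857143 - 0.428571 = 0.428571


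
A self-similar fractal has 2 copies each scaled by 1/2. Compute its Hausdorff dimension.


For a self-similar set with N copies scaled by 1/r:
dim_H = log(N)/log(r) = log(2)/log(2)
= 0.693147/0.693147
= 1


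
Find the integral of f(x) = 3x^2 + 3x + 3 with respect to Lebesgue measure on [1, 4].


The Lebesgue integral of a Riemann-integrable function agrees with the Riemann integral.
Antiderivative F(x) = (3/3)x^3 + (3/2)x^2 + 3x
F(4) = (3/3)*4^3 + (3/2)*4^2 + 3*4
     = (3/3)*64 + (3/2)*16 + 3*4
     = 64 + 24 + 12
     = 100
F(1) = 5.5
Integral = F(4) - F(1) = 100 - 5.5 = 94.5


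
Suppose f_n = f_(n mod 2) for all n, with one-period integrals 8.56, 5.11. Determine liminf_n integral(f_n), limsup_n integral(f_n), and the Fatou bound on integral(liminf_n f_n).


The sequence (integral(f_n)) is periodic with period 2, repeating the values 8.56, 5.11 indefinitely.
Step 1: For a periodic sequence, every tail (a_m, a_(m+1), ...) contains all 2 period values infinitely often.
Step 2: Hence inf of every tail = min of the period values = min(8.56, 5.11) = 5.11.
        liminf_n integral(f_n) = sup over m of (inf of tail from m) = 5.11.
Step 3: Similarly sup of every tail = max of the period values = 8.56.
        limsup_n integral(f_n) = 8.56.
Step 4: Fatou's lemma: integral(liminf_n f_n) <= liminf_n integral(f_n) = 5.11.
        So the integral of the pointwise liminf is at most 5.11.


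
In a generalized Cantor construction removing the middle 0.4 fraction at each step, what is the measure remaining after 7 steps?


Step 1: At each step, fraction remaining = 1 - 0.4 = 0.6
Step 2: After 7 steps, measure = (0.6)^7
Result = 0.027994


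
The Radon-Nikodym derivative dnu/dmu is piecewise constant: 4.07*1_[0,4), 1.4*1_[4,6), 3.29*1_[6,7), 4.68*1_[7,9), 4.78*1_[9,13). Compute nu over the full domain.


Integrate each piece of the Radon-Nikodym derivative:
Step 1: integral_0^4 4.07 dx = 4.07*(4-0) = 4.07*4 = 16.28
Step 2: integral_4^6 1.4 dx = 1.4*(6-4) = 1.4*2 = 2.8
Step 3: integral_6^7 3.29 dx = 3.29*(7-6) = 3.29*1 = 3.29
Step 4: integral_7^9 4.68 dx = 4.68*(9-7) = 4.68*2 = 9.36
Step 5: integral_9^13 4.78 dx = 4.78*(13-9) = 4.78*4 = 19.12
Total: 16.28 + 2.8 + 3.29 + 9.36 + 19.12 = 50.85


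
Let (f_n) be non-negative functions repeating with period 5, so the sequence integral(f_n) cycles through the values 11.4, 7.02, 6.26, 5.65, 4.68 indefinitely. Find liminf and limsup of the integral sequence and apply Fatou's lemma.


The sequence (integral(f_n)) is periodic with period 5, repeating the values 11.4, 7.02, 6.26, 5.65, 4.68 indefinitely.
Step 1: For a periodic sequence, every tail (a_m, a_(m+1), ...) contains all 5 period values infinitely often.
Step 2: Hence inf of every tail = min of the period values = min(11.4, 7.02, 6.26, 5.65, 4.68) = 4.68.
        liminf_n integral(f_n) = sup over m of (inf of tail from m) = 4.68.
Step 3: Similarly sup of every tail = max of the period values = 11.4.
        limsup_n integral(f_n) = 11.4.
Step 4: Fatou's lemma: integral(liminf_n f_n) <= liminf_n integral(f_n) = 4.68.
        So the integral of the pointwise liminf is at most 4.68.


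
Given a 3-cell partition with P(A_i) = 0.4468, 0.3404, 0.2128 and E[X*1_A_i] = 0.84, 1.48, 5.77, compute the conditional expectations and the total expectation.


For each cell A_i: E[X|A_i] = E[X*1_A_i] / P(A_i)
Step 1: E[X|A_1] = 0.84 / 0.4468 = 1.880036
Step 2: E[X|A_2] = 1.48 / 0.3404 = 4.347826
Step 3: E[X|A_3] = 5.77 / 0.2128 = 27.114662
Verification: E[X] = sum E[X*1_A_i] = 0.84 + 1.48 + 5.77 = 8.09


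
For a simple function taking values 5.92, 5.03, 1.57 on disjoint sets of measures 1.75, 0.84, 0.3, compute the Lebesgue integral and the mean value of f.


Step 1: Integral = sum(value_i * measure_i)
= 5.92*1.75 + 5.03*0.84 + 1.57*0.3
= 10.36 + 4.2252 + 0.471
= 15.0562
Step 2: Total measure of domain = 1.75 + 0.84 + 0.3 = 2.89
Step 3: Average value = 15.0562 / 2.89 = 5.209758


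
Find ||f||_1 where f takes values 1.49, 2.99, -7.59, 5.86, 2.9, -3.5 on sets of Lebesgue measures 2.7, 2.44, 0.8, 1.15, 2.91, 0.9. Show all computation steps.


Step 1: Compute |f_i|^1 for each value:
  |1.49|^1 = 1.49
  |2.99|^1 = 2.99
  |-7.59|^1 = 7.59
  |5.86|^1 = 5.86
  |2.9|^1 = 2.9
  |-3.5|^1 = 3.5
Step 2: Multiply by measures and sum:
  1.49 * 2.7 = 4.023
  2.99 * 2.44 = 7.2956
  7.59 * 0.8 = 6.072
  5.86 * 1.15 = 6.739
  2.9 * 2.91 = 8.439
  3.5 * 0.9 = 3.15
Sum = 4.023 + 7.2956 + 6.072 + 6.739 + 8.439 + 3.15 = 35.7186
Step 3: Take the p-th root:
||f||_1 = (35.7186)^(1/1) = 35.7186


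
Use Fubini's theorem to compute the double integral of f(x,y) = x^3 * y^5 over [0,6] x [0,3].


By Fubini's theorem, the double integral factors as a product of single integrals:
Step 1: integral_0^6 x^3 dx = [x^4/4] from 0 to 6
     = 6^4/4 = 324
Step 2: integral_0^3 y^5 dy = [y^6/6] from 0 to 3
     = 3^6/6 = 121.5
Step 3: Double integral = 324 * 121.5 = 39366


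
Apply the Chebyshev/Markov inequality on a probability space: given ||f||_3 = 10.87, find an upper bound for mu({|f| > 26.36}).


Chebyshev/Markov inequality: mu(|f| > eps) <= (||f||_p / eps)^p
Step 1: ||f||_3 / eps = 10.87 / 26.36 = 0.412367
Step 2: Raise to power p = 3:
  (0.412367)^3 = 0.070122
Step 3: Therefore mu(|f| > 26.36) <= 0.070122


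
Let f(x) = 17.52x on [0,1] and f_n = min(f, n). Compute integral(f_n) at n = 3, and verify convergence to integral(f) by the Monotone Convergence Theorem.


f(x) = 17.52x on [0,1]; f_n(x) = min(17.52x, n). At n = 3:
Step 1: f(x) reaches 3 at x = 3/17.52 = 0.171233
Step 2: integral(f_3) = integral(17.52x, 0, 0.171233) + integral(3, 0.171233, 1)
       = 17.52*0.171233^2/2 + 3*(1 - 0.171233)
       = 0.256849 + 2.486301
       = 2.743151
Step 3: As n -> infinity, f_n increases to f, so by MCT integral(f_n) -> integral(f) = 17.52/2 = 8.76.
Convergence: integral(f_3) = 2.743151 -> 8.76 as n -> infinity


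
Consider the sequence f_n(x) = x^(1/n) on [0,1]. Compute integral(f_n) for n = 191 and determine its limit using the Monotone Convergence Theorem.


At n = 191: f_191(x) = x^(1/191).
Step 1: integral(x^(1/191), 0, 1) = [x^(1/191+1) / (1/191+1)] from 0 to 1
     = 1 / (1/191 + 1) = 1 / ((191+1)/191) = 191/(191+1)
     = 191/192 = 0.994792
Step 2: As n -> infinity, f_n(x) = x^(1/n) -> 1 for x in (0,1], and f_n is increasing in n.
By MCT, lim_n integral(f_n) = integral(lim_n f_n) = integral(1, 0, 1) = 1.
Step 3: Verify convergence: 191/192 = 0.994792 -> 1


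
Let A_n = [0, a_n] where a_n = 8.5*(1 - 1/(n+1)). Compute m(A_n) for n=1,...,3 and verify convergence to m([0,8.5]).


By continuity of measure from below: if A_n increases to A, then m(A_n) -> m(A).
Here A = [0, 8.5], so m(A) = 8.5
Step 1: a_1 = 8.5*(1 - 1/2) = 4.25, m(A_1) = 4.25
Step 2: a_2 = 8.5*(1 - 1/3) = 5.6667, m(A_2) = 5.6667
Step 3: a_3 = 8.5*(1 - 1/4) = 6.375, m(A_3) = 6.375
Limit: m(A_n) -> m([0,8.5]) = 8.5


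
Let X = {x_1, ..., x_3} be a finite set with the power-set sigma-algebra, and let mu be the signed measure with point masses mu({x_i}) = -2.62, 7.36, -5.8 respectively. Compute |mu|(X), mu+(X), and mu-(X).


Step 1: Every measurable set is a union of atoms (the cells / points), so a Hahn decomposition is
  obtained by grouping atoms by sign: P = union of atoms with mu > 0, N = union of the remaining atoms.
  Atoms in P (indices): 2;  atoms in N (indices): 1, 3
  Positive values: 7.36
  Negative values: -2.62, -5.8
Step 2: mu+(X) = mu(P) = sum of positive atom values = 7.36
Step 3: mu-(X) = -mu(N) = sum of |negative atom values| = 8.42
Step 4: |mu|(X) = mu+(X) + mu-(X) = 7.36 + 8.42 = 15.78


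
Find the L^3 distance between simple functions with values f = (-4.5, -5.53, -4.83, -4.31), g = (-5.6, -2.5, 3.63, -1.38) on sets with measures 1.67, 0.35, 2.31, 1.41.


Step 1: Compute differences f_i - g_i:
  -4.5 - -5.6 = 1.1
  -5.53 - -2.5 = -3.03
  -4.83 - 3.63 = -8.46
  -4.31 - -1.38 = -2.93
Step 2: Compute |diff|^3 * measure for each set:
  |1.1|^3 * 1.67 = 1.331 * 1.67 = 2.22277
  |-3.03|^3 * 0.35 = 27.818127 * 0.35 = 9.736344
  |-8.46|^3 * 2.31 = 605.495736 * 2.31 = 1398.69515
  |-2.93|^3 * 1.41 = 25.153757 * 1.41 = 35.466797
Step 3: Sum = 1446.121062
Step 4: ||f-g||_3 = (1446.121062)^(1/3) = 11.30841


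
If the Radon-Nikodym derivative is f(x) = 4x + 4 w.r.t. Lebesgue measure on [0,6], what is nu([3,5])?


nu(A) = integral_A (dnu/dmu) dmu = integral_3^5 (4x + 4) dx
Step 1: Antiderivative F(x) = (4/2)x^2 + 4x
Step 2: F(5) = (4/2)*5^2 + 4*5 = 50 + 20 = 70
Step 3: F(3) = (4/2)*3^2 + 4*3 = 18 + 12 = 30
Step 4: nu([3,5]) = F(5) - F(3) = 70 - 30 = 40


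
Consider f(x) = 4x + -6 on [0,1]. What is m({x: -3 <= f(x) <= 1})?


f^(-1)([-3, 1]) = {x : -3 <= 4x + -6 <= 1}
Solving: (-3 - -6)/4 <= x <= (1 - -6)/4
= [0.75, 1.75]
Intersecting with [0,1]: [0.75, 1]
Measure = 1 - 0.75 = 0.25


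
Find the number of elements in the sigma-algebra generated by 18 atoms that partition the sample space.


Each element of the sigma-algebra is a union of some subset of the 18 atoms.
The number of such subsets is 2^18 = 262144.


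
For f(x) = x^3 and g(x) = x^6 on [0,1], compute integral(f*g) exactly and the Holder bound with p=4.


Step 1: Exact integral of f*g = integral(x^9, 0, 1) = 1/10
     = 0.1
Step 2: Holder bound with p=4, q=1.333333:
  ||f||_p = (integral x^12 dx)^(1/4) = (1/13)^(1/4) = 0.52664
  ||g||_q = (integral x^8 dx)^(1/1.333333) = (1/9)^(1/1.333333) = 0.19245
Step 3: Holder bound = ||f||_p * ||g||_q = 0.52664 * 0.19245 = 0.101352
Verification: 0.1 <= 0.101352 (Holder holds)


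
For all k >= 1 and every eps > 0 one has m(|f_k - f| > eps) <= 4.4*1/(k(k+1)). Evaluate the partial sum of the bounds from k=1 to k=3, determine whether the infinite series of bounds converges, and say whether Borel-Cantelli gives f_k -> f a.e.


Step 1: List the terms 4.4*1/(k(k+1)) for k = 1 to 3:
  k=1: 2.2
  k=2: 0.733333
  k=3: 0.366667
Step 2: Partial sum = 2.2 + 0.733333 + 0.366667
     = 3.3
Step 3: The full series sum_(k>=1) 4.4*1/(k(k+1)) converges (telescoping series sum 1/(k(k+1)) = 1; a constant multiple of a convergent series converges).
Step 4: Fix eps > 0. Since sum_k m(|f_k - f| > eps) < infinity, the Borel-Cantelli lemma gives
        m(limsup_k {|f_k - f| > eps}) = 0, i.e. for a.e. x, |f_k(x) - f(x)| <= eps for all large k.
        Applying this with eps = 1/j for j = 1, 2, ... and intersecting the countably many full-measure sets,
        for a.e. x we get limsup_k |f_k(x) - f(x)| <= 1/j for every j, hence f_k -> f almost everywhere.
Conclusion: series converges; Borel-Cantelli yields f_k -> f a.e.


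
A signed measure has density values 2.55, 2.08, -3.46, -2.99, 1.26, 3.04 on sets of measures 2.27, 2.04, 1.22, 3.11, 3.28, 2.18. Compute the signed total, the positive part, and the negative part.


Step 1: Compute signed measure on each set:
  Set 1: 2.55 * 2.27 = 5.7885
  Set 2: 2.08 * 2.04 = 4.2432
  Set 3: -3.46 * 1.22 = -4.2212
  Set 4: -2.99 * 3.11 = -9.2989
  Set 5: 1.26 * 3.28 = 4.1328
  Set 6: 3.04 * 2.18 = 6.6272
Step 2: Total signed measure = (5.7885) + (4.2432) + (-4.2212) + (-9.2989) + (4.1328) + (6.6272)
     = 7.2716
Step 3: Positive part mu+(X) = sum of positive contributions = 20.7917
Step 4: Negative part mu-(X) = |sum of negative contributions| = 13.5201


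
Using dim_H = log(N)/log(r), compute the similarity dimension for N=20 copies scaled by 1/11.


For a self-similar set with N copies scaled by 1/r:
dim_H = log(N)/log(r) = log(20)/log(11)
= 2.995732/2.397895
= 1.249317


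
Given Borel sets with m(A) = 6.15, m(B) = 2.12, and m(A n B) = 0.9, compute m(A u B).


By inclusion-exclusion: m(A u B) = m(A) + m(B) - m(A n B)
= 6.15 + 2.12 - 0.9
= 7.37


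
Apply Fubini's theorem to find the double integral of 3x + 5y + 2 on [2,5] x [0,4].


By Fubini, integrate in x first, then y.
Step 1: Fix y, integrate over x in [2,5]:
  integral(3x + 5y + 2, x=2..5)
  = 3*(5^2 - 2^2)/2 + (5y + 2)*(5 - 2)
  = 31.5 + (5y + 2)*3
  = 31.5 + 15y + 6
  = 37.5 + 15y
Step 2: Integrate over y in [0,4]:
  integral(37.5 + 15y, y=0..4)
  = 37.5*4 + 15*(4^2 - 0^2)/2
  = 150 + 120
  = 270


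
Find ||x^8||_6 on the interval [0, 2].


Step 1: ||f||_6 = (integral_0^2 |x^8|^6 dx)^(1/6)
     = (integral_0^2 x^48 dx)^(1/6)
Step 2: integral_0^2 x^48 dx = [x^49/(49)] from 0 to 2 = 2^49/49
     = 562949953421312/49 = 1.148877e+13
Step 3: ||f||_6 = (1.148877e+13)^(1/6) = 150.214648


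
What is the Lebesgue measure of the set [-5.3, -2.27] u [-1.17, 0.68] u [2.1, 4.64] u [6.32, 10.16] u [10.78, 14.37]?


For pairwise disjoint intervals, m(union) = sum of lengths.
= (-2.27 - -5.3) + (0.68 - -1.17) + (4.64 - 2.1) + (10.16 - 6.32) + (14.37 - 10.78)
= 3.03 + 1.85 + 2.54 + 3.84 + 3.59
= 14.85


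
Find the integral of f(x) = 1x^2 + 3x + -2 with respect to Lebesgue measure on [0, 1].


The Lebesgue integral of a Riemann-integrable function agrees with the Riemann integral.
Antiderivative F(x) = (1/3)x^3 + (3/2)x^2 + -2x
F(1) = (1/3)*1^3 + (3/2)*1^2 + -2*1
     = (1/3)*1 + (3/2)*1 + -2*1
     = 0.333333 + 1.5 + -2
     = -0.166667
F(0) = 0.0
Integral = F(1) - F(0) = -0.166667 - 0.0 = -0.166667


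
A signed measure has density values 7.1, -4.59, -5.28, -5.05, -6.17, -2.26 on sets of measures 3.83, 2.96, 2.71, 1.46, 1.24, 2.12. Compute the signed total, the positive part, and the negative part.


Step 1: Compute signed measure on each set:
  Set 1: 7.1 * 3.83 = 27.193
  Set 2: -4.59 * 2.96 = -13.5864
  Set 3: -5.28 * 2.71 = -14.3088
  Set 4: -5.05 * 1.46 = -7.373
  Set 5: -6.17 * 1.24 = -7.6508
  Set 6: -2.26 * 2.12 = -4.7912
Step 2: Total signed measure = (27.193) + (-13.5864) + (-14.3088) + (-7.373) + (-7.6508) + (-4.7912)
     = -20.5172
Step 3: Positive part mu+(X) = sum of positive contributions = 27.193
Step 4: Negative part mu-(X) = |sum of negative contributions| = 47.7102


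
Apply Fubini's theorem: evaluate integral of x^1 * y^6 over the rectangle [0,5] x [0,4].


By Fubini's theorem, the double integral factors as a product of single integrals:
Step 1: integral_0^5 x^1 dx = [x^2/2] from 0 to 5
     = 5^2/2 = 12.5
Step 2: integral_0^4 y^6 dy = [y^7/7] from 0 to 4
     = 4^7/7 = 2340.571429
Step 3: Double integral = 12.5 * 2340.571429 = 29257.142857


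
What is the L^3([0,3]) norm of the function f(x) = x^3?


Step 1: ||f||_3 = (integral_0^3 |x^3|^3 dx)^(1/3)
     = (integral_0^3 x^9 dx)^(1/3)
Step 2: integral_0^3 x^9 dx = [x^10/(10)] from 0 to 3 = 3^10/10
     = 59049/10 = 5904.9
Step 3: ||f||_3 = (5904.9)^(1/3) = 18.07469


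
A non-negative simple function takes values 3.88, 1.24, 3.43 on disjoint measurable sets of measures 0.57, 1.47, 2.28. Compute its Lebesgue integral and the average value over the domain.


Step 1: Integral = sum(value_i * measure_i)
= 3.88*0.57 + 1.24*1.47 + 3.43*2.28
= 2.2116 + 1.8228 + 7.8204
= 11.8548
Step 2: Total measure of domain = 0.57 + 1.47 + 2.28 = 4.32
Step 3: Average value = 11.8548 / 4.32 = 2.744167
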